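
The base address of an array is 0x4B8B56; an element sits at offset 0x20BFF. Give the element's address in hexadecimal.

0x4D9755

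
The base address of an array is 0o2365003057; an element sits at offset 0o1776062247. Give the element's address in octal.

0o4363065326

Add column by column in base 8, right to left:
  7+7 = 6 carry 1
  5+4+1 = 2 carry 1
  0+2+1 = 3
  3+2 = 5
  0+6 = 6
  0+0 = 0
  5+6 = 3 carry 1
  6+7+1 = 6 carry 1
  3+7+1 = 3 carry 1
  2+1+1 = 4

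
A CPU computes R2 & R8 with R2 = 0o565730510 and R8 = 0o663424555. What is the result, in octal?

AND each oct digit independently (no carries):
  5&6=4, 6&6=6, 5&3=1, 7&4=4, 3&2=2, 0&4=0, 5&5=5, 1&5=1, 0&5=0

0o461420510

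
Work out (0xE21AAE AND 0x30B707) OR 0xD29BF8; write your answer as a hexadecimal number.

0xE21AAE AND 0x30B707 = 0x201206.
Then OR with 0xD29BF8.

0xF29BFE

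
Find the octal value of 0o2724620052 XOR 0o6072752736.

XOR each oct digit independently (no carries):
  2^6=4, 7^0=7, 2^7=5, 4^2=6, 6^7=1, 2^5=7, 0^2=2, 0^7=7, 5^3=6, 2^6=4

0o4756172764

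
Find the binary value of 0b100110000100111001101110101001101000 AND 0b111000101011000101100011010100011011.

0b100000000000000001100010000000001000

AND bit by bit (1 only where both bits are 1):
  100110000100111001101110101001101000
& 111000101011000101100011010100011011
= 100000000000000001100010000000001000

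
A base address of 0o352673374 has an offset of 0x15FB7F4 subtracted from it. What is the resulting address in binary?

0b10010010111011111100001000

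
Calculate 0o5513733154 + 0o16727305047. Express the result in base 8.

0o24443240223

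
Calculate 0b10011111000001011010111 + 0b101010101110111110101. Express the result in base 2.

0b11001001110000011001100

Add column by column in base 2, right to left:
  1+1 = 0 carry 1
  1+0+1 = 0 carry 1
  1+1+1 = 1 carry 1
  0+0+1 = 1
  1+1 = 0 carry 1
  0+1+1 = 0 carry 1
  1+1+1 = 1 carry 1
  1+1+1 = 1 carry 1
  0+1+1 = 0 carry 1
  1+0+1 = 0 carry 1
  0+1+1 = 0 carry 1
  0+1+1 = 0 carry 1
  0+1+1 = 0 carry 1
  0+0+1 = 1
  0+1 = 1
  1+0 = 1
  1+1 = 0 carry 1
  1+0+1 = 0 carry 1
  1+1+1 = 1 carry 1
  1+0+1 = 0 carry 1
  0+1+1 = 0 carry 1
  0+0+1 = 1
  1+0 = 1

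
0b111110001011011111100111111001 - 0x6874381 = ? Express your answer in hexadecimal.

0x37a6b678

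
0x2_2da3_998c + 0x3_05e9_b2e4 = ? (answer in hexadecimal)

0x5338d4c70

Add column by column in base 16, right to left:
  c+4 = 0 carry 1
  8+e+1 = 7 carry 1
  9+2+1 = c
  9+b = 4 carry 1
  3+9+1 = d
  a+e = 8 carry 1
  d+5+1 = 3 carry 1
  2+0+1 = 3
  2+3 = 5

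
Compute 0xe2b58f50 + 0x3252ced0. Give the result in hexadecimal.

0x115085e20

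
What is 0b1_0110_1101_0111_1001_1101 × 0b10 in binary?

0b1011011010111100111010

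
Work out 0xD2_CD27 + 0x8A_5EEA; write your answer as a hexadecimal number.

Add column by column in base 16, right to left:
  7+A = 1 carry 1
  2+E+1 = 1 carry 1
  D+E+1 = C carry 1
  C+5+1 = 2 carry 1
  2+A+1 = D
  D+8 = 5 carry 1
  final carry 1

0x15D2C11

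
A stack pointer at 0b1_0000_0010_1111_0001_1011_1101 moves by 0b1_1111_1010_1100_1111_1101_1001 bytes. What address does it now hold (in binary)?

0b10111111011100000110010110

Add column by column in base 2, right to left:
  1+1 = 0 carry 1
  0+0+1 = 1
  1+0 = 1
  1+1 = 0 carry 1
  1+1+1 = 1 carry 1
  1+0+1 = 0 carry 1
  0+1+1 = 0 carry 1
  1+1+1 = 1 carry 1
  1+1+1 = 1 carry 1
  0+1+1 = 0 carry 1
  0+1+1 = 0 carry 1
  0+1+1 = 0 carry 1
  1+0+1 = 0 carry 1
  1+0+1 = 0 carry 1
  1+1+1 = 1 carry 1
  1+1+1 = 1 carry 1
  0+0+1 = 1
  1+1 = 0 carry 1
  0+0+1 = 1
  0+1 = 1
  0+1 = 1
  0+1 = 1
  0+1 = 1
  0+1 = 1
  1+1 = 0 carry 1
  final carry 1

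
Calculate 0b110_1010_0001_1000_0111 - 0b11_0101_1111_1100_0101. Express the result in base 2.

Subtract column by column in base 2:
  1-1 → 0
  1-0 → 1
  1-1 → 0
  0-0 → 0
  0-0 → 0
  0-0 → 0
  0-1 → 1 (borrow)
  1-1-1 → 1 (borrow)
  1-1-1 → 1 (borrow)
  0-1-1 → 0 (borrow)
  0-1-1 → 0 (borrow)
  0-1-1 → 0 (borrow)
  0-1-1 → 0 (borrow)
  1-0-1 → 0
  0-1 → 1 (borrow)
  1-0-1 → 0
  0-1 → 1 (borrow)
  1-1-1 → 1 (borrow)
  1-0-1 → 0

0b110100000111000010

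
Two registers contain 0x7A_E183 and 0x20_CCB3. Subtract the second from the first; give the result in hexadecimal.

Subtract column by column in base 16:
  3-3 → 0
  8-B → D (borrow)
  1-C-1 → 4 (borrow)
  E-C-1 → 1
  A-0 → A
  7-2 → 5

0x5A14D0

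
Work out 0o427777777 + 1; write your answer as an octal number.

0o430000000

The trailing 7 digits are 7 (max in base 8), so adding 1 cascades: they roll to 0 and the next digit up increments.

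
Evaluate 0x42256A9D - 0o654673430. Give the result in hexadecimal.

0o654673430 = 0x6B37718 in hexadecimal.
Subtract column by column in base 16:
  D-8 → 5
  9-1 → 8
  A-7 → 3
  6-7 → F (borrow)
  5-3-1 → 1
  2-B → 7 (borrow)
  2-6-1 → B (borrow)
  4-0-1 → 3

0x3B71F385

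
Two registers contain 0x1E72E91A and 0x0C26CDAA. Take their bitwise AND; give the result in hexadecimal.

AND each hex digit independently (no carries):
  1&0=0, E&C=C, 7&2=2, 2&6=2, E&C=C, 9&D=9, 1&A=0, A&A=A

0x0C22C90A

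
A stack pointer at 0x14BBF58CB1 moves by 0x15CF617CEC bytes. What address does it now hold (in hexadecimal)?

0x2A8B57099D

Add column by column in base 16, right to left:
  1+C = D
  B+E = 9 carry 1
  C+C+1 = 9 carry 1
  8+7+1 = 0 carry 1
  5+1+1 = 7
  F+6 = 5 carry 1
  B+F+1 = B carry 1
  B+C+1 = 8 carry 1
  4+5+1 = A
  1+1 = 2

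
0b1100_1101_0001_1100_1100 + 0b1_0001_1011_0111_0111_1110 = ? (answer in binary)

Add column by column in base 2, right to left:
  0+0 = 0
  0+1 = 1
  1+1 = 0 carry 1
  1+1+1 = 1 carry 1
  0+1+1 = 0 carry 1
  0+1+1 = 0 carry 1
  1+1+1 = 1 carry 1
  1+0+1 = 0 carry 1
  1+1+1 = 1 carry 1
  0+1+1 = 0 carry 1
  0+1+1 = 0 carry 1
  0+0+1 = 1
  1+1 = 0 carry 1
  0+1+1 = 0 carry 1
  1+0+1 = 0 carry 1
  1+1+1 = 1 carry 1
  0+1+1 = 0 carry 1
  0+0+1 = 1
  1+0 = 1
  1+0 = 1
  0+1 = 1

0b111101000100101001010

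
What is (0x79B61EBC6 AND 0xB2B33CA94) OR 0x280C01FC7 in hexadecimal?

0x79B61EBC6 AND 0xB2B33CA94 = 0x30B21CA84.
Then OR with 0x280C01FC7.

0x38BE1DFC7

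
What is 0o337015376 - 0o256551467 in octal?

0o60243707

Subtract column by column in base 8:
  6-7 → 7 (borrow)
  7-6-1 → 0
  3-4 → 7 (borrow)
  5-1-1 → 3
  1-5 → 4 (borrow)
  0-5-1 → 2 (borrow)
  7-6-1 → 0
  3-5 → 6 (borrow)
  3-2-1 → 0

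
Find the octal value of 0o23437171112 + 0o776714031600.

0o1022353222712

Add column by column in base 8, right to left:
  2+0 = 2
  1+0 = 1
  1+6 = 7
  1+1 = 2
  7+3 = 2 carry 1
  1+0+1 = 2
  7+4 = 3 carry 1
  3+1+1 = 5
  4+7 = 3 carry 1
  3+6+1 = 2 carry 1
  2+7+1 = 2 carry 1
  0+7+1 = 0 carry 1
  final carry 1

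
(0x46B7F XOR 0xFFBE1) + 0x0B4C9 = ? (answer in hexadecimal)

First 0x46B7F XOR 0xFFBE1 = 0xB909E.
Add column by column in base 16, right to left:
  E+9 = 7 carry 1
  9+C+1 = 6 carry 1
  0+4+1 = 5
  9+B = 4 carry 1
  B+0+1 = C

0xC4567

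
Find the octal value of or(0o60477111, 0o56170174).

0o76577175

OR each oct digit independently (no carries):
  6|5=7, 0|6=6, 4|1=5, 7|7=7, 7|0=7, 1|1=1, 1|7=7, 1|4=5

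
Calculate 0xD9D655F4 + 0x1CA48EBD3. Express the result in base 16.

0x2A41F41C7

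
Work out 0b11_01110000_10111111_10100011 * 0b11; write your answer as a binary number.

0b1010010100100011111011101001

Multiply each base-2 digit by 3, carrying:
  1×3 = 3 → write 1 carry 1
  1×3+1 = 4 → write 0 carry 2
  0×3+2 = 2 → write 0 carry 1
  0×3+1 = 1 → write 1
  0×3 = 0 → write 0
  1×3 = 3 → write 1 carry 1
  0×3+1 = 1 → write 1
  1×3 = 3 → write 1 carry 1
  1×3+1 = 4 → write 0 carry 2
  1×3+2 = 5 → write 1 carry 2
  1×3+2 = 5 → write 1 carry 2
  1×3+2 = 5 → write 1 carry 2
  1×3+2 = 5 → write 1 carry 2
  1×3+2 = 5 → write 1 carry 2
  0×3+2 = 2 → write 0 carry 1
  1×3+1 = 4 → write 0 carry 2
  0×3+2 = 2 → write 0 carry 1
  0×3+1 = 1 → write 1
  0×3 = 0 → write 0
  0×3 = 0 → write 0
  1×3 = 3 → write 1 carry 1
  1×3+1 = 4 → write 0 carry 2
  1×3+2 = 5 → write 1 carry 2
  0×3+2 = 2 → write 0 carry 1
  1×3+1 = 4 → write 0 carry 2
  1×3+2 = 5 → write 1 carry 2
  remaining carry: 10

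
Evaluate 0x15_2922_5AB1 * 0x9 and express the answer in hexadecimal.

0xBE72353039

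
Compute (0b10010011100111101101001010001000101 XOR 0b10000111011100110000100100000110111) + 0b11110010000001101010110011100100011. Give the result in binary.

First 0b10010011100111101101001010001000101 XOR 0b10000111011100110000100100000110111 = 0b00010100111011011101101110001110010.
Add column by column in base 2, right to left:
  0+1 = 1
  1+1 = 0 carry 1
  0+0+1 = 1
  0+0 = 0
  1+0 = 1
  1+1 = 0 carry 1
  1+0+1 = 0 carry 1
  0+0+1 = 1
  0+1 = 1
  0+1 = 1
  1+1 = 0 carry 1
  1+0+1 = 0 carry 1
  1+0+1 = 0 carry 1
  0+1+1 = 0 carry 1
  1+1+1 = 1 carry 1
  1+0+1 = 0 carry 1
  0+1+1 = 0 carry 1
  1+0+1 = 0 carry 1
  1+1+1 = 1 carry 1
  1+0+1 = 0 carry 1
  0+1+1 = 0 carry 1
  1+1+1 = 1 carry 1
  1+0+1 = 0 carry 1
  0+0+1 = 1
  1+0 = 1
  1+0 = 1
  1+0 = 1
  0+0 = 0
  0+1 = 1
  1+0 = 1
  0+0 = 0
  1+1 = 0 carry 1
  0+1+1 = 0 carry 1
  0+1+1 = 0 carry 1
  0+1+1 = 0 carry 1
  final carry 1

0b100000110111101001000100001110010101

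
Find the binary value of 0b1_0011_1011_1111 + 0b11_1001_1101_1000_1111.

Add column by column in base 2, right to left:
  1+1 = 0 carry 1
  1+1+1 = 1 carry 1
  1+1+1 = 1 carry 1
  1+1+1 = 1 carry 1
  1+0+1 = 0 carry 1
  1+0+1 = 0 carry 1
  0+0+1 = 1
  1+1 = 0 carry 1
  1+1+1 = 1 carry 1
  1+0+1 = 0 carry 1
  0+1+1 = 0 carry 1
  0+1+1 = 0 carry 1
  1+1+1 = 1 carry 1
  0+0+1 = 1
  0+0 = 0
  0+1 = 1
  0+1 = 1
  0+1 = 1

0b111011000101001110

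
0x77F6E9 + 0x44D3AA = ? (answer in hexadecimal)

Add column by column in base 16, right to left:
  9+A = 3 carry 1
  E+A+1 = 9 carry 1
  6+3+1 = A
  F+D = C carry 1
  7+4+1 = C
  7+4 = B

0xBCCA93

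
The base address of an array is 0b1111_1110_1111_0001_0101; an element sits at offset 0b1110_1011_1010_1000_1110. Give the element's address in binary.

0b111101010100110100011

Add column by column in base 2, right to left:
  1+0 = 1
  0+1 = 1
  1+1 = 0 carry 1
  0+1+1 = 0 carry 1
  1+0+1 = 0 carry 1
  0+0+1 = 1
  0+0 = 0
  0+1 = 1
  1+0 = 1
  1+1 = 0 carry 1
  1+0+1 = 0 carry 1
  1+1+1 = 1 carry 1
  0+1+1 = 0 carry 1
  1+1+1 = 1 carry 1
  1+0+1 = 0 carry 1
  1+1+1 = 1 carry 1
  1+0+1 = 0 carry 1
  1+1+1 = 1 carry 1
  1+1+1 = 1 carry 1
  1+1+1 = 1 carry 1
  final carry 1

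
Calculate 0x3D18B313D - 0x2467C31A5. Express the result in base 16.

0x18B0EFF98

Subtract column by column in base 16:
  D-5 → 8
  3-A → 9 (borrow)
  1-1-1 → F (borrow)
  3-3-1 → F (borrow)
  B-C-1 → E (borrow)
  8-7-1 → 0
  1-6 → B (borrow)
  D-4-1 → 8
  3-2 → 1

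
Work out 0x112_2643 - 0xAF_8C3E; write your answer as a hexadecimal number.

Subtract column by column in base 16:
  3-E → 5 (borrow)
  4-3-1 → 0
  6-C → A (borrow)
  2-8-1 → 9 (borrow)
  2-F-1 → 2 (borrow)
  1-A-1 → 6 (borrow)
  1-0-1 → 0

0x629A05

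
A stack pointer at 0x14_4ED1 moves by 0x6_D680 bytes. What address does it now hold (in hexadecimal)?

0x1B2551

Add column by column in base 16, right to left:
  1+0 = 1
  D+8 = 5 carry 1
  E+6+1 = 5 carry 1
  4+D+1 = 2 carry 1
  4+6+1 = B
  1+0 = 1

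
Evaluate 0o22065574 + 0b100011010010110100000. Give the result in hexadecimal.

0x5a111c

0o22065574 = 0x486b7c in hexadecimal.
0b100011010010110100000 = 0x11a5a0 in hexadecimal.
Add column by column in base 16, right to left:
  c+0 = c
  7+a = 1 carry 1
  b+5+1 = 1 carry 1
  6+a+1 = 1 carry 1
  8+1+1 = a
  4+1 = 5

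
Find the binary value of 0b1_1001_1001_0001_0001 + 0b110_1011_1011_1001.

0b100000010011001010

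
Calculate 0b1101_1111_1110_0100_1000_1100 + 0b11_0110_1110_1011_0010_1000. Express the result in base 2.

0b1000101101100111110110100

Add column by column in base 2, right to left:
  0+0 = 0
  0+0 = 0
  1+0 = 1
  1+1 = 0 carry 1
  0+0+1 = 1
  0+1 = 1
  0+0 = 0
  1+0 = 1
  0+1 = 1
  0+1 = 1
  1+0 = 1
  0+1 = 1
  0+0 = 0
  1+1 = 0 carry 1
  1+1+1 = 1 carry 1
  1+1+1 = 1 carry 1
  1+0+1 = 0 carry 1
  1+1+1 = 1 carry 1
  1+1+1 = 1 carry 1
  1+0+1 = 0 carry 1
  1+1+1 = 1 carry 1
  0+1+1 = 0 carry 1
  1+0+1 = 0 carry 1
  1+0+1 = 0 carry 1
  final carry 1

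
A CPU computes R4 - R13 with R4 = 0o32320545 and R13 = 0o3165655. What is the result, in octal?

Subtract column by column in base 8:
  5-5 → 0
  4-5 → 7 (borrow)
  5-6-1 → 6 (borrow)
  0-5-1 → 2 (borrow)
  2-6-1 → 3 (borrow)
  3-1-1 → 1
  2-3 → 7 (borrow)
  3-0-1 → 2

0o27132670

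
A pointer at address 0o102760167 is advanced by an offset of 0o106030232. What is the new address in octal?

0o211010421

Add column by column in base 8, right to left:
  7+2 = 1 carry 1
  6+3+1 = 2 carry 1
  1+2+1 = 4
  0+0 = 0
  6+3 = 1 carry 1
  7+0+1 = 0 carry 1
  2+6+1 = 1 carry 1
  0+0+1 = 1
  1+1 = 2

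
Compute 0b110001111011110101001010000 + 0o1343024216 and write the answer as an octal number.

0b110001111011110101001010000 = 0o617365120 in octal.
Add column by column in base 8, right to left:
  0+6 = 6
  2+1 = 3
  1+2 = 3
  5+4 = 1 carry 1
  6+2+1 = 1 carry 1
  3+0+1 = 4
  7+3 = 2 carry 1
  1+4+1 = 6
  6+3 = 1 carry 1
  0+1+1 = 2

0o2162411336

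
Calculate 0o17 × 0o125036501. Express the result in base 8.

Multiply each base-8 digit by 15, carrying:
  1×15 = 15 → write 7 carry 1
  0×15+1 = 1 → write 1
  5×15 = 75 → write 3 carry 9
  6×15+9 = 99 → write 3 carry 12
  3×15+12 = 57 → write 1 carry 7
  0×15+7 = 7 → write 7
  5×15 = 75 → write 3 carry 9
  2×15+9 = 39 → write 7 carry 4
  1×15+4 = 19 → write 3 carry 2
  remaining carry: 2

0o2373713317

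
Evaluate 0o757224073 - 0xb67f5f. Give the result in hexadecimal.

0o757224073 = 0x7bd283b in hexadecimal.
Subtract column by column in base 16:
  b-f → c (borrow)
  3-5-1 → d (borrow)
  8-f-1 → 8 (borrow)
  2-7-1 → a (borrow)
  d-6-1 → 6
  b-b → 0
  7-0 → 7

0x706a8dc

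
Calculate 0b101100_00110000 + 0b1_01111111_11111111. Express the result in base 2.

Add column by column in base 2, right to left:
  0+1 = 1
  0+1 = 1
  0+1 = 1
  0+1 = 1
  1+1 = 0 carry 1
  1+1+1 = 1 carry 1
  0+1+1 = 0 carry 1
  0+1+1 = 0 carry 1
  0+1+1 = 0 carry 1
  0+1+1 = 0 carry 1
  1+1+1 = 1 carry 1
  1+1+1 = 1 carry 1
  0+1+1 = 0 carry 1
  1+1+1 = 1 carry 1
  0+1+1 = 0 carry 1
  0+0+1 = 1
  0+1 = 1

0b11010110000101111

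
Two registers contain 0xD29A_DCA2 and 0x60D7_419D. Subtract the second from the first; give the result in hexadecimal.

Subtract column by column in base 16:
  2-D → 5 (borrow)
  A-9-1 → 0
  C-1 → B
  D-4 → 9
  A-7 → 3
  9-D → C (borrow)
  2-0-1 → 1
  D-6 → 7

0x71C39B05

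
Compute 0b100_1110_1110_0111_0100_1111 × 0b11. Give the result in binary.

0b111011001011010111101101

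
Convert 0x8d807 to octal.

0o2154007

Expand each hex digit to 4 bits: 8=1000 d=1101 8=1000 0=0000 7=0111.
Group the bits in threes: 010 001 101 100 000 000 111 → 2154007.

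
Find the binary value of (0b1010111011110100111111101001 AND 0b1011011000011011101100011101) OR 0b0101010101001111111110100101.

0b1010111011110100111111101001 AND 0b1011011000011011101100011101 = 0b1010011000010000101100001001.
Then OR with 0b0101010101001111111110100101.

0b1111011101011111111110101101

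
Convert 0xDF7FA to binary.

Expand each hex digit to 4 bits: D=1101 F=1111 7=0111 F=1111 A=1010.

0b11011111011111111010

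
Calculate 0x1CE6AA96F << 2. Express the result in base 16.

0x739AAA5BC

2 bits is not a whole number of base-16 digits; in binary: 111001110011010101010100101101111 << 2 = 11100111001101010101010010110111100.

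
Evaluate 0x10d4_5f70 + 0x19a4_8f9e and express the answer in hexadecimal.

Add column by column in base 16, right to left:
  0+e = e
  7+9 = 0 carry 1
  f+f+1 = f carry 1
  5+8+1 = e
  4+4 = 8
  d+a = 7 carry 1
  0+9+1 = a
  1+1 = 2

0x2a78ef0e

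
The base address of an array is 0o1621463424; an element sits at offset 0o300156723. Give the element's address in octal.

Add column by column in base 8, right to left:
  4+3 = 7
  2+2 = 4
  4+7 = 3 carry 1
  3+6+1 = 2 carry 1
  6+5+1 = 4 carry 1
  4+1+1 = 6
  1+0 = 1
  2+0 = 2
  6+3 = 1 carry 1
  1+0+1 = 2

0o2121642347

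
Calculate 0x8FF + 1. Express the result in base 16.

0x900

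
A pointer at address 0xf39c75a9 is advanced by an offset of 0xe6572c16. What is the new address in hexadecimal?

0x1d9f3a1bf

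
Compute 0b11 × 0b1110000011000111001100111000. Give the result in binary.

0b101010001001010101100110101000

Multiply each base-2 digit by 3, carrying:
  0×3 = 0 → write 0
  0×3 = 0 → write 0
  0×3 = 0 → write 0
  1×3 = 3 → write 1 carry 1
  1×3+1 = 4 → write 0 carry 2
  1×3+2 = 5 → write 1 carry 2
  0×3+2 = 2 → write 0 carry 1
  0×3+1 = 1 → write 1
  1×3 = 3 → write 1 carry 1
  1×3+1 = 4 → write 0 carry 2
  0×3+2 = 2 → write 0 carry 1
  0×3+1 = 1 → write 1
  1×3 = 3 → write 1 carry 1
  1×3+1 = 4 → write 0 carry 2
  1×3+2 = 5 → write 1 carry 2
  0×3+2 = 2 → write 0 carry 1
  0×3+1 = 1 → write 1
  0×3 = 0 → write 0
  1×3 = 3 → write 1 carry 1
  1×3+1 = 4 → write 0 carry 2
  0×3+2 = 2 → write 0 carry 1
  0×3+1 = 1 → write 1
  0×3 = 0 → write 0
  0×3 = 0 → write 0
  0×3 = 0 → write 0
  1×3 = 3 → write 1 carry 1
  1×3+1 = 4 → write 0 carry 2
  1×3+2 = 5 → write 1 carry 2
  remaining carry: 10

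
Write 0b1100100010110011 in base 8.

Group the bits in threes: 001 100 100 010 110 011 → 144263.

0o144263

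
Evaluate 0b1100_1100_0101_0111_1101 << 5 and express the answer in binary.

Left shift by 5: append 5 zero bits.

0b1100110001010111110100000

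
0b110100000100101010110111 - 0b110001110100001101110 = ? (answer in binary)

0b101101110110001001001001

Subtract column by column in base 2:
  1-0 → 1
  1-1 → 0
  1-1 → 0
  0-1 → 1 (borrow)
  1-0-1 → 0
  1-1 → 0
  0-1 → 1 (borrow)
  1-0-1 → 0
  0-0 → 0
  1-0 → 1
  0-0 → 0
  1-1 → 0
  0-0 → 0
  0-1 → 1 (borrow)
  1-1-1 → 1 (borrow)
  0-1-1 → 0 (borrow)
  0-0-1 → 1 (borrow)
  0-0-1 → 1 (borrow)
  0-0-1 → 1 (borrow)
  0-1-1 → 0 (borrow)
  1-1-1 → 1 (borrow)
  0-0-1 → 1 (borrow)
  1-0-1 → 0
  1-0 → 1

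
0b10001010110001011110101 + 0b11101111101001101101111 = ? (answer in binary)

Add column by column in base 2, right to left:
  1+1 = 0 carry 1
  0+1+1 = 0 carry 1
  1+1+1 = 1 carry 1
  0+1+1 = 0 carry 1
  1+0+1 = 0 carry 1
  1+1+1 = 1 carry 1
  1+1+1 = 1 carry 1
  1+0+1 = 0 carry 1
  0+1+1 = 0 carry 1
  1+1+1 = 1 carry 1
  0+0+1 = 1
  0+0 = 0
  0+1 = 1
  1+0 = 1
  1+1 = 0 carry 1
  0+1+1 = 0 carry 1
  1+1+1 = 1 carry 1
  0+1+1 = 0 carry 1
  1+1+1 = 1 carry 1
  0+0+1 = 1
  0+1 = 1
  0+1 = 1
  1+1 = 0 carry 1
  final carry 1

0b101111010011011001100100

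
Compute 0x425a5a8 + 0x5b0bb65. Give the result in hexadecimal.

0x9d6610d

Add column by column in base 16, right to left:
  8+5 = d
  a+6 = 0 carry 1
  5+b+1 = 1 carry 1
  a+b+1 = 6 carry 1
  5+0+1 = 6
  2+b = d
  4+5 = 9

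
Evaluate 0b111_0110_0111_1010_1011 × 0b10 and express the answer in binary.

0b11101100111101010110

Multiply each base-2 digit by 2, carrying:
  1×2 = 2 → write 0 carry 1
  1×2+1 = 3 → write 1 carry 1
  0×2+1 = 1 → write 1
  1×2 = 2 → write 0 carry 1
  0×2+1 = 1 → write 1
  1×2 = 2 → write 0 carry 1
  0×2+1 = 1 → write 1
  1×2 = 2 → write 0 carry 1
  1×2+1 = 3 → write 1 carry 1
  1×2+1 = 3 → write 1 carry 1
  1×2+1 = 3 → write 1 carry 1
  0×2+1 = 1 → write 1
  0×2 = 0 → write 0
  1×2 = 2 → write 0 carry 1
  1×2+1 = 3 → write 1 carry 1
  0×2+1 = 1 → write 1
  1×2 = 2 → write 0 carry 1
  1×2+1 = 3 → write 1 carry 1
  1×2+1 = 3 → write 1 carry 1
  remaining carry: 1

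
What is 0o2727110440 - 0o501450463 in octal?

0o2225437755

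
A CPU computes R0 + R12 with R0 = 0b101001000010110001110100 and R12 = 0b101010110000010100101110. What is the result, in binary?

Add column by column in base 2, right to left:
  0+0 = 0
  0+1 = 1
  1+1 = 0 carry 1
  0+1+1 = 0 carry 1
  1+0+1 = 0 carry 1
  1+1+1 = 1 carry 1
  1+0+1 = 0 carry 1
  0+0+1 = 1
  0+1 = 1
  0+0 = 0
  1+1 = 0 carry 1
  1+0+1 = 0 carry 1
  0+0+1 = 1
  1+0 = 1
  0+0 = 0
  0+0 = 0
  0+1 = 1
  0+1 = 1
  1+0 = 1
  0+1 = 1
  0+0 = 0
  1+1 = 0 carry 1
  0+0+1 = 1
  1+1 = 0 carry 1
  final carry 1

0b1010011110011000110100010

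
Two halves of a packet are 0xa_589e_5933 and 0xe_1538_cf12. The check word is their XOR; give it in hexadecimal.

0x44da69621

XOR each hex digit independently (no carries):
  a^e=4, 5^1=4, 8^5=d, 9^3=a, e^8=6, 5^c=9, 9^f=6, 3^1=2, 3^2=1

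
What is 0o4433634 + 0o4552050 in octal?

Add column by column in base 8, right to left:
  4+0 = 4
  3+5 = 0 carry 1
  6+0+1 = 7
  3+2 = 5
  3+5 = 0 carry 1
  4+5+1 = 2 carry 1
  4+4+1 = 1 carry 1
  final carry 1

0o11205704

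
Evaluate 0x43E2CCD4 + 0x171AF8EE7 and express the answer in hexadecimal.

0x1B5925BBB

Add column by column in base 16, right to left:
  4+7 = B
  D+E = B carry 1
  C+E+1 = B carry 1
  C+8+1 = 5 carry 1
  2+F+1 = 2 carry 1
  E+A+1 = 9 carry 1
  3+1+1 = 5
  4+7 = B
  0+1 = 1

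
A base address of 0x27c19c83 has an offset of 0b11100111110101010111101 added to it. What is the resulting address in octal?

0o5015303500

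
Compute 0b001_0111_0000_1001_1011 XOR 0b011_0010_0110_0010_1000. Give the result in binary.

0b0100101011010110011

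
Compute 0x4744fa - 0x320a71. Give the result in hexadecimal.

Subtract column by column in base 16:
  a-1 → 9
  f-7 → 8
  4-a → a (borrow)
  4-0-1 → 3
  7-2 → 5
  4-3 → 1

0x153a89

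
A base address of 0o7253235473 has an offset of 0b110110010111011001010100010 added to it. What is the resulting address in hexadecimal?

0x4178eddd

0o7253235473 = 0x3aad3b3b in hexadecimal.
0b110110010111011001010100010 = 0x6cbb2a2 in hexadecimal.
Add column by column in base 16, right to left:
  b+2 = d
  3+a = d
  b+2 = d
  3+b = e
  d+b = 8 carry 1
  a+c+1 = 7 carry 1
  a+6+1 = 1 carry 1
  3+0+1 = 4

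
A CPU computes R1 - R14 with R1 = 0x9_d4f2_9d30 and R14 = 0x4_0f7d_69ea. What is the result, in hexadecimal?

0x5c5753346

Subtract column by column in base 16:
  0-a → 6 (borrow)
  3-e-1 → 4 (borrow)
  d-9-1 → 3
  9-6 → 3
  2-d → 5 (borrow)
  f-7-1 → 7
  4-f → 5 (borrow)
  d-0-1 → c
  9-4 → 5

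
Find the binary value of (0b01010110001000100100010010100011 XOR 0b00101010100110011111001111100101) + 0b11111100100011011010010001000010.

0b101111001010010010101101110001000

First 0b01010110001000100100010010100011 XOR 0b00101010100110011111001111100101 = 0b01111100101110111011011101000110.
Add column by column in base 2, right to left:
  0+0 = 0
  1+1 = 0 carry 1
  1+0+1 = 0 carry 1
  0+0+1 = 1
  0+0 = 0
  0+0 = 0
  1+1 = 0 carry 1
  0+0+1 = 1
  1+0 = 1
  1+0 = 1
  1+1 = 0 carry 1
  0+0+1 = 1
  1+0 = 1
  1+1 = 0 carry 1
  0+0+1 = 1
  1+1 = 0 carry 1
  1+1+1 = 1 carry 1
  1+0+1 = 0 carry 1
  0+1+1 = 0 carry 1
  1+1+1 = 1 carry 1
  1+0+1 = 0 carry 1
  1+0+1 = 0 carry 1
  0+0+1 = 1
  1+1 = 0 carry 1
  0+0+1 = 1
  0+0 = 0
  1+1 = 0 carry 1
  1+1+1 = 1 carry 1
  1+1+1 = 1 carry 1
  1+1+1 = 1 carry 1
  1+1+1 = 1 carry 1
  0+1+1 = 0 carry 1
  final carry 1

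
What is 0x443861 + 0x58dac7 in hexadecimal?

0x9d1328

Add column by column in base 16, right to left:
  1+7 = 8
  6+c = 2 carry 1
  8+a+1 = 3 carry 1
  3+d+1 = 1 carry 1
  4+8+1 = d
  4+5 = 9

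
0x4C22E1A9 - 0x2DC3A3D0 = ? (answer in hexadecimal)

0x1E5F3DD9

Subtract column by column in base 16:
  9-0 → 9
  A-D → D (borrow)
  1-3-1 → D (borrow)
  E-A-1 → 3
  2-3 → F (borrow)
  2-C-1 → 5 (borrow)
  C-D-1 → E (borrow)
  4-2-1 → 1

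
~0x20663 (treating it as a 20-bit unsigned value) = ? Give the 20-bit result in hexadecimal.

0xdf99c

Each hex digit d becomes f−d:
  2→d, 0→f, 6→9, 6→9, 3→c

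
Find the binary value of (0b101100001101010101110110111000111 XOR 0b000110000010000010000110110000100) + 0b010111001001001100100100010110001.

First 0b101100001101010101110110111000111 XOR 0b000110000010000010000110110000100 = 0b101010001111010111110000001000011.
Add column by column in base 2, right to left:
  1+1 = 0 carry 1
  1+0+1 = 0 carry 1
  0+0+1 = 1
  0+0 = 0
  0+1 = 1
  0+1 = 1
  1+0 = 1
  0+1 = 1
  0+0 = 0
  0+0 = 0
  0+0 = 0
  0+1 = 1
  0+0 = 0
  1+0 = 1
  1+1 = 0 carry 1
  1+0+1 = 0 carry 1
  1+0+1 = 0 carry 1
  1+1+1 = 1 carry 1
  0+1+1 = 0 carry 1
  1+0+1 = 0 carry 1
  0+0+1 = 1
  1+1 = 0 carry 1
  1+0+1 = 0 carry 1
  1+0+1 = 0 carry 1
  1+1+1 = 1 carry 1
  0+0+1 = 1
  0+0 = 0
  0+1 = 1
  1+1 = 0 carry 1
  0+1+1 = 0 carry 1
  1+0+1 = 0 carry 1
  0+1+1 = 0 carry 1
  1+0+1 = 0 carry 1
  final carry 1

0b1000001011000100100010100011110100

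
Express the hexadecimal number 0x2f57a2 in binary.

Expand each hex digit to 4 bits: 2=0010 f=1111 5=0101 7=0111 a=1010 2=0010.

0b1011110101011110100010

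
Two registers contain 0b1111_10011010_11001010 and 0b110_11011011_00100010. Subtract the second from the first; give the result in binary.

0b10001011111110101000

Subtract column by column in base 2:
  0-0 → 0
  1-1 → 0
  0-0 → 0
  1-0 → 1
  0-0 → 0
  0-1 → 1 (borrow)
  1-0-1 → 0
  1-0 → 1
  0-1 → 1 (borrow)
  1-1-1 → 1 (borrow)
  0-0-1 → 1 (borrow)
  1-1-1 → 1 (borrow)
  1-1-1 → 1 (borrow)
  0-0-1 → 1 (borrow)
  0-1-1 → 0 (borrow)
  1-1-1 → 1 (borrow)
  1-0-1 → 0
  1-1 → 0
  1-1 → 0
  1-0 → 1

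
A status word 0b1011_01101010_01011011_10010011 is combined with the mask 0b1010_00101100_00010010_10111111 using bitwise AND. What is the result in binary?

AND bit by bit (1 only where both bits are 1):
  1011011010100101101110010011
& 1010001011000001001010111111
= 1010001010000001001010010011

0b1010001010000001001010010011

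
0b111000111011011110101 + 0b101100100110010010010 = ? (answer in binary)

0b1100101100001110000111

Add column by column in base 2, right to left:
  1+0 = 1
  0+1 = 1
  1+0 = 1
  0+0 = 0
  1+1 = 0 carry 1
  1+0+1 = 0 carry 1
  1+0+1 = 0 carry 1
  1+1+1 = 1 carry 1
  0+0+1 = 1
  1+0 = 1
  1+1 = 0 carry 1
  0+1+1 = 0 carry 1
  1+0+1 = 0 carry 1
  1+0+1 = 0 carry 1
  1+1+1 = 1 carry 1
  0+0+1 = 1
  0+0 = 0
  0+1 = 1
  1+1 = 0 carry 1
  1+0+1 = 0 carry 1
  1+1+1 = 1 carry 1
  final carry 1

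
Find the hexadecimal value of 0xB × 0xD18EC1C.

Multiply each base-16 digit by 11, carrying:
  C×11 = 132 → write 4 carry 8
  1×11+8 = 19 → write 3 carry 1
  C×11+1 = 133 → write 5 carry 8
  E×11+8 = 162 → write 2 carry 10
  8×11+10 = 98 → write 2 carry 6
  1×11+6 = 17 → write 1 carry 1
  D×11+1 = 144 → write 0 carry 9
  remaining carry: 9

0x90122534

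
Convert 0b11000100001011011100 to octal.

Group the bits in threes: 011 000 100 001 011 011 100 → 3041334.

0o3041334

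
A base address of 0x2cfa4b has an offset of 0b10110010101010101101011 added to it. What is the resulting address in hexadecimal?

0x864fb6

0b10110010101010101101011 = 0x59556b in hexadecimal.
Add column by column in base 16, right to left:
  b+b = 6 carry 1
  4+6+1 = b
  a+5 = f
  f+5 = 4 carry 1
  c+9+1 = 6 carry 1
  2+5+1 = 8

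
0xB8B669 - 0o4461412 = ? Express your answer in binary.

0b101001100101001101011111

0xB8B669 = 0b101110001011011001101001 in binary.
0o4461412 = 0b100100110001100001010 in binary.
Subtract column by column in base 2:
  1-0 → 1
  0-1 → 1 (borrow)
  0-0-1 → 1 (borrow)
  1-1-1 → 1 (borrow)
  0-0-1 → 1 (borrow)
  1-0-1 → 0
  1-0 → 1
  0-0 → 0
  0-1 → 1 (borrow)
  1-1-1 → 1 (borrow)
  1-0-1 → 0
  0-0 → 0
  1-0 → 1
  1-1 → 0
  0-1 → 1 (borrow)
  1-0-1 → 0
  0-0 → 0
  0-1 → 1 (borrow)
  0-0-1 → 1 (borrow)
  1-0-1 → 0
  1-1 → 0
  1-0 → 1
  0-0 → 0
  1-0 → 1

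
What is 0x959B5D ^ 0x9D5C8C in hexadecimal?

0x08C7D1

XOR each hex digit independently (no carries):
  9^9=0, 5^D=8, 9^5=C, B^C=7, 5^8=D, D^C=1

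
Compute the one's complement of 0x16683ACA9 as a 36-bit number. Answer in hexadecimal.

0xE997C5356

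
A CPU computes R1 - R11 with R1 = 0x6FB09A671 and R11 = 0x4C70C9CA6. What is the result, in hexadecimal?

0x233FD09CB

Subtract column by column in base 16:
  1-6 → B (borrow)
  7-A-1 → C (borrow)
  6-C-1 → 9 (borrow)
  A-9-1 → 0
  9-C → D (borrow)
  0-0-1 → F (borrow)
  B-7-1 → 3
  F-C → 3
  6-4 → 2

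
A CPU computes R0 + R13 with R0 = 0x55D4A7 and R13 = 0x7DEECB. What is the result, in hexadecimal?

0xD3C372

Add column by column in base 16, right to left:
  7+B = 2 carry 1
  A+C+1 = 7 carry 1
  4+E+1 = 3 carry 1
  D+E+1 = C carry 1
  5+D+1 = 3 carry 1
  5+7+1 = D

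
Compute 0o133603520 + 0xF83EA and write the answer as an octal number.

0xF83EA = 0o3701752 in octal.
Add column by column in base 8, right to left:
  0+2 = 2
  2+5 = 7
  5+7 = 4 carry 1
  3+1+1 = 5
  0+0 = 0
  6+7 = 5 carry 1
  3+3+1 = 7
  3+0 = 3
  1+0 = 1

0o137505472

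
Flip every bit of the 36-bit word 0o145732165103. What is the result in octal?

Each oct digit d becomes 7−d:
  1→6, 4→3, 5→2, 7→0, 3→4, 2→5, 1→6, 6→1, 5→2, 1→6, 0→7, 3→4

0o632045612674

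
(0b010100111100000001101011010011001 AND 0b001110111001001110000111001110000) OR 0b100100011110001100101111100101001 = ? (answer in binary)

0b100100111110001100101111100111001

0b010100111100000001101011010011001 AND 0b001110111001001110000111001110000 = 0b000100111000000000000011000010000.
Then OR with 0b100100011110001100101111100101001.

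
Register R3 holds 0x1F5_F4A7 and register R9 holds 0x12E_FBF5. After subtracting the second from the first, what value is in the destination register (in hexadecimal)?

0xC6F8B2

Subtract column by column in base 16:
  7-5 → 2
  A-F → B (borrow)
  4-B-1 → 8 (borrow)
  F-F-1 → F (borrow)
  5-E-1 → 6 (borrow)
  F-2-1 → C
  1-1 → 0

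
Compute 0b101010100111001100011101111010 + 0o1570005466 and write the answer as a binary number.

0o1570005466 = 0b1101111000000000101100110110 in binary.
Add column by column in base 2, right to left:
  0+0 = 0
  1+1 = 0 carry 1
  0+1+1 = 0 carry 1
  1+0+1 = 0 carry 1
  1+1+1 = 1 carry 1
  1+1+1 = 1 carry 1
  1+0+1 = 0 carry 1
  0+0+1 = 1
  1+1 = 0 carry 1
  1+1+1 = 1 carry 1
  1+0+1 = 0 carry 1
  0+1+1 = 0 carry 1
  0+0+1 = 1
  0+0 = 0
  1+0 = 1
  1+0 = 1
  0+0 = 0
  0+0 = 0
  1+0 = 1
  1+0 = 1
  1+0 = 1
  0+1 = 1
  0+1 = 1
  1+1 = 0 carry 1
  0+1+1 = 0 carry 1
  1+0+1 = 0 carry 1
  0+1+1 = 0 carry 1
  1+1+1 = 1 carry 1
  0+0+1 = 1
  1+0 = 1

0b111000011111001101001010110000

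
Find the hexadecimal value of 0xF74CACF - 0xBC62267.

0x3AEA868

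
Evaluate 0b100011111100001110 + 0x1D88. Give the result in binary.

0x1D88 = 0b1110110001000 in binary.
Add column by column in base 2, right to left:
  0+0 = 0
  1+0 = 1
  1+0 = 1
  1+1 = 0 carry 1
  0+0+1 = 1
  0+0 = 0
  0+0 = 0
  0+1 = 1
  1+1 = 0 carry 1
  1+0+1 = 0 carry 1
  1+1+1 = 1 carry 1
  1+1+1 = 1 carry 1
  1+1+1 = 1 carry 1
  1+0+1 = 0 carry 1
  0+0+1 = 1
  0+0 = 0
  0+0 = 0
  1+0 = 1

0b100101110010010110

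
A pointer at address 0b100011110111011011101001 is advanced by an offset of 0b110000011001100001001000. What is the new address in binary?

0b1010100010000111100110001

Add column by column in base 2, right to left:
  1+0 = 1
  0+0 = 0
  0+0 = 0
  1+1 = 0 carry 1
  0+0+1 = 1
  1+0 = 1
  1+1 = 0 carry 1
  1+0+1 = 0 carry 1
  0+0+1 = 1
  1+0 = 1
  1+0 = 1
  0+1 = 1
  1+1 = 0 carry 1
  1+0+1 = 0 carry 1
  1+0+1 = 0 carry 1
  0+1+1 = 0 carry 1
  1+1+1 = 1 carry 1
  1+0+1 = 0 carry 1
  1+0+1 = 0 carry 1
  1+0+1 = 0 carry 1
  0+0+1 = 1
  0+0 = 0
  0+1 = 1
  1+1 = 0 carry 1
  final carry 1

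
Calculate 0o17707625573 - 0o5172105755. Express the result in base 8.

Subtract column by column in base 8:
  3-5 → 6 (borrow)
  7-5-1 → 1
  5-7 → 6 (borrow)
  5-5-1 → 7 (borrow)
  2-0-1 → 1
  6-1 → 5
  7-2 → 5
  0-7 → 1 (borrow)
  7-1-1 → 5
  7-5 → 2
  1-0 → 1

0o12515517616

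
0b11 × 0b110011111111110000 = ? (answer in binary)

Multiply each base-2 digit by 3, carrying:
  0×3 = 0 → write 0
  0×3 = 0 → write 0
  0×3 = 0 → write 0
  0×3 = 0 → write 0
  1×3 = 3 → write 1 carry 1
  1×3+1 = 4 → write 0 carry 2
  1×3+2 = 5 → write 1 carry 2
  1×3+2 = 5 → write 1 carry 2
  1×3+2 = 5 → write 1 carry 2
  1×3+2 = 5 → write 1 carry 2
  1×3+2 = 5 → write 1 carry 2
  1×3+2 = 5 → write 1 carry 2
  1×3+2 = 5 → write 1 carry 2
  1×3+2 = 5 → write 1 carry 2
  0×3+2 = 2 → write 0 carry 1
  0×3+1 = 1 → write 1
  1×3 = 3 → write 1 carry 1
  1×3+1 = 4 → write 0 carry 2
  remaining carry: 10

0b10011011111111010000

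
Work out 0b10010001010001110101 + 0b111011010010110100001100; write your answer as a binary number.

0b111101100100000110000001

Add column by column in base 2, right to left:
  1+0 = 1
  0+0 = 0
  1+1 = 0 carry 1
  0+1+1 = 0 carry 1
  1+0+1 = 0 carry 1
  1+0+1 = 0 carry 1
  1+0+1 = 0 carry 1
  0+0+1 = 1
  0+1 = 1
  0+0 = 0
  1+1 = 0 carry 1
  0+1+1 = 0 carry 1
  1+0+1 = 0 carry 1
  0+1+1 = 0 carry 1
  0+0+1 = 1
  0+0 = 0
  1+1 = 0 carry 1
  0+0+1 = 1
  0+1 = 1
  1+1 = 0 carry 1
  0+0+1 = 1
  0+1 = 1
  0+1 = 1
  0+1 = 1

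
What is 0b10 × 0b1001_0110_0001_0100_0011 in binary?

0b100101100001010000110

Multiply each base-2 digit by 2, carrying:
  1×2 = 2 → write 0 carry 1
  1×2+1 = 3 → write 1 carry 1
  0×2+1 = 1 → write 1
  0×2 = 0 → write 0
  0×2 = 0 → write 0
  0×2 = 0 → write 0
  1×2 = 2 → write 0 carry 1
  0×2+1 = 1 → write 1
  1×2 = 2 → write 0 carry 1
  0×2+1 = 1 → write 1
  0×2 = 0 → write 0
  0×2 = 0 → write 0
  0×2 = 0 → write 0
  1×2 = 2 → write 0 carry 1
  1×2+1 = 3 → write 1 carry 1
  0×2+1 = 1 → write 1
  1×2 = 2 → write 0 carry 1
  0×2+1 = 1 → write 1
  0×2 = 0 → write 0
  1×2 = 2 → write 0 carry 1
  remaining carry: 1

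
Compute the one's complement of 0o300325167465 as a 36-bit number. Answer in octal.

Each oct digit d becomes 7−d:
  3→4, 0→7, 0→7, 3→4, 2→5, 5→2, 1→6, 6→1, 7→0, 4→3, 6→1, 5→2

0o477452610312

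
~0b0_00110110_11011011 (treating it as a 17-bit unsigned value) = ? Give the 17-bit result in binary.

Invert each bit: 00011011011011011 → 11100100100100100.

0b11100100100100100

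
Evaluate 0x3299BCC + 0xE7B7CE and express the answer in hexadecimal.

Add column by column in base 16, right to left:
  C+E = A carry 1
  C+C+1 = 9 carry 1
  B+7+1 = 3 carry 1
  9+B+1 = 5 carry 1
  9+7+1 = 1 carry 1
  2+E+1 = 1 carry 1
  3+0+1 = 4

0x411539A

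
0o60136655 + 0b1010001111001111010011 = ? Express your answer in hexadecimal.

0xe9b180

0o60136655 = 0xc0bdad in hexadecimal.
0b1010001111001111010011 = 0x28f3d3 in hexadecimal.
Add column by column in base 16, right to left:
  d+3 = 0 carry 1
  a+d+1 = 8 carry 1
  d+3+1 = 1 carry 1
  b+f+1 = b carry 1
  0+8+1 = 9
  c+2 = e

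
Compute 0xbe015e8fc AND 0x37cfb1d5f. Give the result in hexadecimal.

AND each hex digit independently (no carries):
  b&3=3, e&7=6, 0&c=0, 1&f=1, 5&b=1, e&1=0, 8&d=8, f&5=5, c&f=c

0x36011085c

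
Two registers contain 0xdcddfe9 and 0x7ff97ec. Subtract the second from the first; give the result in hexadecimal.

0x5ce47fd

Subtract column by column in base 16:
  9-c → d (borrow)
  e-e-1 → f (borrow)
  f-7-1 → 7
  d-9 → 4
  d-f → e (borrow)
  c-f-1 → c (borrow)
  d-7-1 → 5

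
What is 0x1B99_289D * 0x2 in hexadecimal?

Multiply each base-16 digit by 2, carrying:
  D×2 = 26 → write A carry 1
  9×2+1 = 19 → write 3 carry 1
  8×2+1 = 17 → write 1 carry 1
  2×2+1 = 5 → write 5
  9×2 = 18 → write 2 carry 1
  9×2+1 = 19 → write 3 carry 1
  B×2+1 = 23 → write 7 carry 1
  1×2+1 = 3 → write 3

0x3732513A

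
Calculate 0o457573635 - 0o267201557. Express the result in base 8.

Subtract column by column in base 8:
  5-7 → 6 (borrow)
  3-5-1 → 5 (borrow)
  6-5-1 → 0
  3-1 → 2
  7-0 → 7
  5-2 → 3
  7-7 → 0
  5-6 → 7 (borrow)
  4-2-1 → 1

0o170372056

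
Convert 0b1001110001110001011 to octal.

0o1161613

Group the bits in threes: 001 001 110 001 110 001 011 → 1161613.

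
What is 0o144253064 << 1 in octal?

1 bits is not a whole number of base-8 digits; in binary: 1100100010101011000110100 << 1 = 11001000101010110001101000.

0o310526150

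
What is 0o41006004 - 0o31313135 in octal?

0o7472647

Subtract column by column in base 8:
  4-5 → 7 (borrow)
  0-3-1 → 4 (borrow)
  0-1-1 → 6 (borrow)
  6-3-1 → 2
  0-1 → 7 (borrow)
  0-3-1 → 4 (borrow)
  1-1-1 → 7 (borrow)
  4-3-1 → 0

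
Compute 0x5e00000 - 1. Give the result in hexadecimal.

0x5dfffff

The trailing 5 digits are 0, so subtracting 1 borrows through: they become F and the next digit up decrements.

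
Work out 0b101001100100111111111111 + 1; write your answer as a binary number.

0b101001100101000000000000

The trailing 12 digits are 1 (max in base 2), so adding 1 cascades: they roll to 0 and the next digit up increments.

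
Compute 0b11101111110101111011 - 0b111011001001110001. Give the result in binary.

0b10110100101100001010

Subtract column by column in base 2:
  1-1 → 0
  1-0 → 1
  0-0 → 0
  1-0 → 1
  1-1 → 0
  1-1 → 0
  1-1 → 0
  0-0 → 0
  1-0 → 1
  0-1 → 1 (borrow)
  1-0-1 → 0
  1-0 → 1
  1-1 → 0
  1-1 → 0
  1-0 → 1
  1-1 → 0
  0-1 → 1 (borrow)
  1-1-1 → 1 (borrow)
  1-0-1 → 0
  1-0 → 1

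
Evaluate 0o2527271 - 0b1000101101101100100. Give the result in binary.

0b1100101001101010101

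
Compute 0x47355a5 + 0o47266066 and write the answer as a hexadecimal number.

0o47266066 = 0x9d6c36 in hexadecimal.
Add column by column in base 16, right to left:
  5+6 = b
  a+3 = d
  5+c = 1 carry 1
  5+6+1 = c
  3+d = 0 carry 1
  7+9+1 = 1 carry 1
  4+0+1 = 5

0x510c1db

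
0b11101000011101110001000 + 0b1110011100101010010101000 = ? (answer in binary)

Add column by column in base 2, right to left:
  0+0 = 0
  0+0 = 0
  0+0 = 0
  1+1 = 0 carry 1
  0+0+1 = 1
  0+1 = 1
  0+0 = 0
  1+1 = 0 carry 1
  1+0+1 = 0 carry 1
  1+0+1 = 0 carry 1
  0+1+1 = 0 carry 1
  1+0+1 = 0 carry 1
  1+1+1 = 1 carry 1
  1+0+1 = 0 carry 1
  0+1+1 = 0 carry 1
  0+0+1 = 1
  0+0 = 0
  0+1 = 1
  1+1 = 0 carry 1
  0+1+1 = 0 carry 1
  1+0+1 = 0 carry 1
  1+0+1 = 0 carry 1
  1+1+1 = 1 carry 1
  0+1+1 = 0 carry 1
  0+1+1 = 0 carry 1
  final carry 1

0b10010000101001000000110000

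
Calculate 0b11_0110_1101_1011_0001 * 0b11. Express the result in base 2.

0b10100100100100010011

Multiply each base-2 digit by 3, carrying:
  1×3 = 3 → write 1 carry 1
  0×3+1 = 1 → write 1
  0×3 = 0 → write 0
  0×3 = 0 → write 0
  1×3 = 3 → write 1 carry 1
  1×3+1 = 4 → write 0 carry 2
  0×3+2 = 2 → write 0 carry 1
  1×3+1 = 4 → write 0 carry 2
  1×3+2 = 5 → write 1 carry 2
  0×3+2 = 2 → write 0 carry 1
  1×3+1 = 4 → write 0 carry 2
  1×3+2 = 5 → write 1 carry 2
  0×3+2 = 2 → write 0 carry 1
  1×3+1 = 4 → write 0 carry 2
  1×3+2 = 5 → write 1 carry 2
  0×3+2 = 2 → write 0 carry 1
  1×3+1 = 4 → write 0 carry 2
  1×3+2 = 5 → write 1 carry 2
  remaining carry: 10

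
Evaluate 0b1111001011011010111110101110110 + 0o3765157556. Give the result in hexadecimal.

0b1111001011011010111110101110110 = 0x796D7D76 in hexadecimal.
0o3765157556 = 0x1FD4DF6E in hexadecimal.
Add column by column in base 16, right to left:
  6+E = 4 carry 1
  7+6+1 = E
  D+F = C carry 1
  7+D+1 = 5 carry 1
  D+4+1 = 2 carry 1
  6+D+1 = 4 carry 1
  9+F+1 = 9 carry 1
  7+1+1 = 9

0x99425CE4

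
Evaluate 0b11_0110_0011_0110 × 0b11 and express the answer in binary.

0b1010001010100010

Multiply each base-2 digit by 3, carrying:
  0×3 = 0 → write 0
  1×3 = 3 → write 1 carry 1
  1×3+1 = 4 → write 0 carry 2
  0×3+2 = 2 → write 0 carry 1
  1×3+1 = 4 → write 0 carry 2
  1×3+2 = 5 → write 1 carry 2
  0×3+2 = 2 → write 0 carry 1
  0×3+1 = 1 → write 1
  0×3 = 0 → write 0
  1×3 = 3 → write 1 carry 1
  1×3+1 = 4 → write 0 carry 2
  0×3+2 = 2 → write 0 carry 1
  1×3+1 = 4 → write 0 carry 2
  1×3+2 = 5 → write 1 carry 2
  remaining carry: 10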